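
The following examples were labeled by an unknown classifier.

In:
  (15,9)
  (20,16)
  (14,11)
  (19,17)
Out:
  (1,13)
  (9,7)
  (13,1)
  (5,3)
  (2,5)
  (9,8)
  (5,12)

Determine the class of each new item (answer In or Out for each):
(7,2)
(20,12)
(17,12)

One predicate separates the groups cleanly: sum ≥ 24.
(7,2): 7+2 = 9 — doesn't qualify, so Out.
(20,12): 20+12 = 32 — meets the rule, so In.
(17,12): 17+12 = 29 — meets the rule, so In.

Out, In, In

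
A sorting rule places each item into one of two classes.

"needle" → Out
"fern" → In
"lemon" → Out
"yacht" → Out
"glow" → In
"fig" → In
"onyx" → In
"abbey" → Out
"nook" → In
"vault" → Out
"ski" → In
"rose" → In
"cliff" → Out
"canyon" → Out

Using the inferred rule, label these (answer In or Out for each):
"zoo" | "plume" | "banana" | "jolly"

In, Out, Out, Out

The rule appears to be: length ≤ 4.
"zoo" → length 3 → In.
"plume" → length 5 → Out.
"banana" → length 6 → Out.
"jolly" → length 5 → Out.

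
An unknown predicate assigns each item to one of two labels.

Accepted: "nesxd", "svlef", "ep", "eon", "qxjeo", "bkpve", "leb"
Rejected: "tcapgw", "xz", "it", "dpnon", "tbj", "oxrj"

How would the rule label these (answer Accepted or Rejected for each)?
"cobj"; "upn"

The distinguishing property — contains 'e' — holds for all the 'Accepted' cases and none of the 'Rejected' cases.
"cobj": Rejected (no 'e').
"upn": Rejected (no 'e').

Rejected, Rejected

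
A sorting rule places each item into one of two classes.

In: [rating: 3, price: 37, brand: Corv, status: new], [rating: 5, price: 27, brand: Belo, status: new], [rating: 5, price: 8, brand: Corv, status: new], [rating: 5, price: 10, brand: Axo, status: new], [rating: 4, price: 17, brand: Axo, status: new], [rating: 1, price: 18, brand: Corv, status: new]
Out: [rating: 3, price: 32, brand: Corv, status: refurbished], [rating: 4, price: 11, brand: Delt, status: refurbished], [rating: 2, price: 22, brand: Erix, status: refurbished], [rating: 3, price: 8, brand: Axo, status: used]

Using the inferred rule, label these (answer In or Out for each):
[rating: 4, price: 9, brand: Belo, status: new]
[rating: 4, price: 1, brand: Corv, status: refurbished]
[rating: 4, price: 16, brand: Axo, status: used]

The distinguishing property — status is new — holds for all the 'In' cases and none of the 'Out' cases.
[rating: 4, price: 9, brand: Belo, status: new] — status is new, hence In. [rating: 4, price: 1, brand: Corv, status: refurbished] — status is refurbished, hence Out. [rating: 4, price: 16, brand: Axo, status: used] — status is used, hence Out.

In, Out, Out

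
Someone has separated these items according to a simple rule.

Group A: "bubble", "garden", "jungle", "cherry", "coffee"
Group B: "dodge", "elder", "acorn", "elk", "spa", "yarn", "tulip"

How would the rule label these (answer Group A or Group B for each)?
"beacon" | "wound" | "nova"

Group A, Group B, Group B

The rule appears to be: length 6.
"beacon" — length 6, hence Group A.
"wound" — length 5, hence Group B.
"nova" — length 4, hence Group B.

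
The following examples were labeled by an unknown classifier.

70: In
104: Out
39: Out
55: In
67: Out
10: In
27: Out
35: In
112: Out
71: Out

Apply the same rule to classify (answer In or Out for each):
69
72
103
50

Out, Out, Out, In

The simplest hypothesis consistent with all the labels is: multiple of 5.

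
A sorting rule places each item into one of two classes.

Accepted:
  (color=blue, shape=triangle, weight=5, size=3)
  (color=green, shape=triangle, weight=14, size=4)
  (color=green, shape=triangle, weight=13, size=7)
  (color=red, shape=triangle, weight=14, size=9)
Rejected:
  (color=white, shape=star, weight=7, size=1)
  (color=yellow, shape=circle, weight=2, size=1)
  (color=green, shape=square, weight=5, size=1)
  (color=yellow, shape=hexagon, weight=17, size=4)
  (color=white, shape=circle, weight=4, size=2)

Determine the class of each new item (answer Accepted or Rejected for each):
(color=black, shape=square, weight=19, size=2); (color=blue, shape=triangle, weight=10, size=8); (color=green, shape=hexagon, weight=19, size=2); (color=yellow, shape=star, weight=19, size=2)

Rejected, Accepted, Rejected, Rejected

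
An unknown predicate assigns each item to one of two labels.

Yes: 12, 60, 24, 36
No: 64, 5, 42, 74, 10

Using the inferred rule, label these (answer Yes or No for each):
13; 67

The rule appears to be: multiple of 12.

No, No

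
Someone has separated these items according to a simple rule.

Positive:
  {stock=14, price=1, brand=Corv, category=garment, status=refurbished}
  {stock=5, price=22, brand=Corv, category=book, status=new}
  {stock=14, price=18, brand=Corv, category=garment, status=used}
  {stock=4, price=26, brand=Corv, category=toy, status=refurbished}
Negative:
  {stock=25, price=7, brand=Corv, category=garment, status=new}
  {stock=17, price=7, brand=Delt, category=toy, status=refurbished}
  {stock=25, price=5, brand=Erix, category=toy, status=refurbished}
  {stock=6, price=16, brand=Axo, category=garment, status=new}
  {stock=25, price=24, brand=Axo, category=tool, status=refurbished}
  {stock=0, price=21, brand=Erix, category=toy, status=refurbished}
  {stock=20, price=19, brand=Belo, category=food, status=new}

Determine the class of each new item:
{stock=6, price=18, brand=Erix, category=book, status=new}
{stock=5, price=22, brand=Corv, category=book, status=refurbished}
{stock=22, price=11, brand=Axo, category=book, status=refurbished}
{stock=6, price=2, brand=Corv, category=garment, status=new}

The classifier is using: brand is Corv AND stock ≤ 14.
{stock=6, price=18, brand=Erix, category=book, status=new}: brand is Erix, stock = 6 — fails the rule, so Negative.
{stock=5, price=22, brand=Corv, category=book, status=refurbished}: brand is Corv, stock = 5 — checks out, so Positive.
{stock=22, price=11, brand=Axo, category=book, status=refurbished}: brand is Axo, stock = 22 — fails the rule, so Negative.
{stock=6, price=2, brand=Corv, category=garment, status=new}: brand is Corv, stock = 6 — checks out, so Positive.

Negative, Positive, Negative, Positive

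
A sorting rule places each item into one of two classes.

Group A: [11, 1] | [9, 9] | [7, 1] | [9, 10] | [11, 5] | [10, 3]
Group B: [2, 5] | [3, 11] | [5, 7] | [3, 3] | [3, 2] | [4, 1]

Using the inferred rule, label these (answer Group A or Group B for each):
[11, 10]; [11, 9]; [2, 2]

The simplest hypothesis consistent with all the labels is: first ≥ 7.

Group A, Group A, Group B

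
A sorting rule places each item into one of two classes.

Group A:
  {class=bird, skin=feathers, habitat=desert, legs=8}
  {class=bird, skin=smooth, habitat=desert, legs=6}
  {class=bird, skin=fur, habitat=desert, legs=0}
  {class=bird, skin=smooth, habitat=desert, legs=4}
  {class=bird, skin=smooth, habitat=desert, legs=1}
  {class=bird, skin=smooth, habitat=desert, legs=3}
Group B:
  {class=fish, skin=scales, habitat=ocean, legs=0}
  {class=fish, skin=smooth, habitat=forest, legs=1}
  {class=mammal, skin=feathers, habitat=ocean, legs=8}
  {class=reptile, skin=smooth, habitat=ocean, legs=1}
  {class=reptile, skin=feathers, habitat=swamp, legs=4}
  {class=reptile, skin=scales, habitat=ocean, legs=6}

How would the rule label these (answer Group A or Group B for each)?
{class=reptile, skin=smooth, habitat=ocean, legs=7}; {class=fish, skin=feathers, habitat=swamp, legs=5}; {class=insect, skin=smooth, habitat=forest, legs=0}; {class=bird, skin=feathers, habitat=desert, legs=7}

Group B, Group B, Group B, Group A

Every 'Group A' example satisfies: class is bird. None of the 'Group B' examples do.
{class=reptile, skin=smooth, habitat=ocean, legs=7}: Group B (class is reptile).
{class=fish, skin=feathers, habitat=swamp, legs=5}: Group B (class is fish).
{class=insect, skin=smooth, habitat=forest, legs=0}: Group B (class is insect).
{class=bird, skin=feathers, habitat=desert, legs=7}: Group A (class is bird).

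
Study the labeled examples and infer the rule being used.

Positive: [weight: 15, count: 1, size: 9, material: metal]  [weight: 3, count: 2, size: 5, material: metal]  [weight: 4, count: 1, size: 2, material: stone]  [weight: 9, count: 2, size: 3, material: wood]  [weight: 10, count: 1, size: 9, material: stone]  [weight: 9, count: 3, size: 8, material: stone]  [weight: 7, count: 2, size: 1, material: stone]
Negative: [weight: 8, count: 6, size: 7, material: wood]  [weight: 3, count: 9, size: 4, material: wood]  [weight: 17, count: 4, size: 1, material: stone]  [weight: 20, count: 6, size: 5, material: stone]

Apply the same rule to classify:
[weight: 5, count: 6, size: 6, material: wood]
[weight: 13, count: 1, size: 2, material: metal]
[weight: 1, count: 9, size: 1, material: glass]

Negative, Positive, Negative

Every 'Positive' example satisfies: count ≤ 3. None of the 'Negative' examples do.
Negative: [weight: 5, count: 6, size: 6, material: wood], since count = 6.
Positive: [weight: 13, count: 1, size: 2, material: metal], since count = 1.
Negative: [weight: 1, count: 9, size: 1, material: glass], since count = 9.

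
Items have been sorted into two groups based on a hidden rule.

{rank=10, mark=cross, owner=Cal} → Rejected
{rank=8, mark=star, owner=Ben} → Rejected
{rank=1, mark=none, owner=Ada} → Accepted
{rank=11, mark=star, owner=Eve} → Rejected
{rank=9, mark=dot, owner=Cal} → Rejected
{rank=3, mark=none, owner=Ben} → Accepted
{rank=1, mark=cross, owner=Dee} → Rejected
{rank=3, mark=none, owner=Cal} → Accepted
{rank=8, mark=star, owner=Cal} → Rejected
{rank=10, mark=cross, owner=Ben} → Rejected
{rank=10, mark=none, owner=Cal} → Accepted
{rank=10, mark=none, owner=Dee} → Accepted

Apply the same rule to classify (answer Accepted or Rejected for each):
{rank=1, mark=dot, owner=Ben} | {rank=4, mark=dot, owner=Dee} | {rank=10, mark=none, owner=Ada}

Checking candidate rules against both groups, what survives is: mark is none.
{rank=1, mark=dot, owner=Ben} → mark is dot → Rejected.
{rank=4, mark=dot, owner=Dee} → mark is dot → Rejected.
{rank=10, mark=none, owner=Ada} → mark is none → Accepted.

Rejected, Rejected, Accepted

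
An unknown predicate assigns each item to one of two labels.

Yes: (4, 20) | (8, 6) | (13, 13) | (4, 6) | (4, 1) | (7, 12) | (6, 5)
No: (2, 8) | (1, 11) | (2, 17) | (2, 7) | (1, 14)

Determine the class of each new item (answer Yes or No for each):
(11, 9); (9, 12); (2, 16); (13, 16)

Rule: first ≥ 4. This holds for each 'Yes' example and fails for each 'No' one.
Yes: (11, 9), since first 11.
Yes: (9, 12), since first 9.
No: (2, 16), since first 2.
Yes: (13, 16), since first 13.

Yes, Yes, No, Yes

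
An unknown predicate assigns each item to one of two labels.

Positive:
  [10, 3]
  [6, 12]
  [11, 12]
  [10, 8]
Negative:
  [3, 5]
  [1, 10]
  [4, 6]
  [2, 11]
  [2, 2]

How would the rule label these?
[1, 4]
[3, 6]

Negative, Negative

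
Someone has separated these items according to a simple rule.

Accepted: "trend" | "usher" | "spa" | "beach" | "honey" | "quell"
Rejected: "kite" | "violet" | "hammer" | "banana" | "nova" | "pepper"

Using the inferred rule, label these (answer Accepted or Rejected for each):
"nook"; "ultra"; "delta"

Rule: odd length. This holds for each 'Accepted' example and fails for each 'Rejected' one.
"nook": length 4, fails this test → Rejected. "ultra": length 5, qualifies → Accepted. "delta": length 5, qualifies → Accepted.

Rejected, Accepted, Accepted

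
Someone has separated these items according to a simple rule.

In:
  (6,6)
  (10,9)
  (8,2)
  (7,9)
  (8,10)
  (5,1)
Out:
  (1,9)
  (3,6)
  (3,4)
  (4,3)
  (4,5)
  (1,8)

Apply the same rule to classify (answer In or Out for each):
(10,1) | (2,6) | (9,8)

The pattern is that an item is 'In' exactly when: first ≥ 5.
(10,1) → first 10 → In. (2,6) → first 2 → Out. (9,8) → first 9 → In.

In, Out, In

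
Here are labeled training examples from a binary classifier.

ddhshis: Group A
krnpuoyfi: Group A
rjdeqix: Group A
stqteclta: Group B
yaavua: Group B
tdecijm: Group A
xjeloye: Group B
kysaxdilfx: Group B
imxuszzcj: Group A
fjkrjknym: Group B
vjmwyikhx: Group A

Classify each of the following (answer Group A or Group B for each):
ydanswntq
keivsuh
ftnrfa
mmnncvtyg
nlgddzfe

Group B, Group A, Group B, Group B, Group B

Every 'Group A' example satisfies: odd length AND contains 'i'. None of the 'Group B' examples do.
ydanswntq: Group B (length 9, no 'i').
keivsuh: Group A (length 7, has 'i').
ftnrfa: Group B (length 6, no 'i').
mmnncvtyg: Group B (length 9, no 'i').
nlgddzfe: Group B (length 8, no 'i').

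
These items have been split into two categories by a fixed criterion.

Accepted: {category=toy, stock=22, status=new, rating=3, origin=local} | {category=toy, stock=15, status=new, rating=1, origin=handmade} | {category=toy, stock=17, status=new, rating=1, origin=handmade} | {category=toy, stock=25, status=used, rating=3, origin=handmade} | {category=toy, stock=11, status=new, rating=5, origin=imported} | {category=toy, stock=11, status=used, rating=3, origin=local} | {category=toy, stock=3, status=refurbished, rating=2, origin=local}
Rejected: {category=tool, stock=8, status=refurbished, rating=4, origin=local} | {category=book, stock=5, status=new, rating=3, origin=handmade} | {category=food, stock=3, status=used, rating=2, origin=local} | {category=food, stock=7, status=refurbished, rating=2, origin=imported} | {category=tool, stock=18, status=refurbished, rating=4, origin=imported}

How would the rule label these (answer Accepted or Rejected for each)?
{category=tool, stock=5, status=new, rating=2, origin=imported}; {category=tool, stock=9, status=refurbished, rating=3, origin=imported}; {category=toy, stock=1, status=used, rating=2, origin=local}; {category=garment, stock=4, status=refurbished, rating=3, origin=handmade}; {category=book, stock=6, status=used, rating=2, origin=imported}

The classifier is using: category is toy.
{category=tool, stock=5, status=new, rating=2, origin=imported}: category is tool, does not pass → Rejected. {category=tool, stock=9, status=refurbished, rating=3, origin=imported}: category is tool, does not pass → Rejected. {category=toy, stock=1, status=used, rating=2, origin=local}: category is toy, satisfies this → Accepted. {category=garment, stock=4, status=refurbished, rating=3, origin=handmade}: category is garment, does not pass → Rejected. {category=book, stock=6, status=used, rating=2, origin=imported}: category is book, does not pass → Rejected.

Rejected, Rejected, Accepted, Rejected, Rejected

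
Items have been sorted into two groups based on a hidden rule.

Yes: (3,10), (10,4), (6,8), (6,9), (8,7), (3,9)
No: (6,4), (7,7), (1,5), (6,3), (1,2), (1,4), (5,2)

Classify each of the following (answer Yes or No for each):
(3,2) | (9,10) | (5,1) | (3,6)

Every 'Yes' example satisfies: max ≥ 8. None of the 'No' examples do.
No: (3,2), since max 3.
Yes: (9,10), since max 10.
No: (5,1), since max 5.
No: (3,6), since max 6.

No, Yes, No, No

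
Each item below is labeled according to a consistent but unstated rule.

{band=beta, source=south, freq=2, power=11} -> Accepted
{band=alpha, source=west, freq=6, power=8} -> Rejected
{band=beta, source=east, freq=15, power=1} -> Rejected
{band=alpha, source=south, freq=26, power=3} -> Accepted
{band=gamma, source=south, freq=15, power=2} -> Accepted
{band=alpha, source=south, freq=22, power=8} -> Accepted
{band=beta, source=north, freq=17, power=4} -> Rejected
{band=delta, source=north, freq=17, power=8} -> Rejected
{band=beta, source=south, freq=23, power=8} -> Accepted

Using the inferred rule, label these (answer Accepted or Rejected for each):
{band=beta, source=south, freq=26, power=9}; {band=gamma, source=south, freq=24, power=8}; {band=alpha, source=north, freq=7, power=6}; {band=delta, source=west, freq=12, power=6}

Accepted, Accepted, Rejected, Rejected

The classifier is using: source is south.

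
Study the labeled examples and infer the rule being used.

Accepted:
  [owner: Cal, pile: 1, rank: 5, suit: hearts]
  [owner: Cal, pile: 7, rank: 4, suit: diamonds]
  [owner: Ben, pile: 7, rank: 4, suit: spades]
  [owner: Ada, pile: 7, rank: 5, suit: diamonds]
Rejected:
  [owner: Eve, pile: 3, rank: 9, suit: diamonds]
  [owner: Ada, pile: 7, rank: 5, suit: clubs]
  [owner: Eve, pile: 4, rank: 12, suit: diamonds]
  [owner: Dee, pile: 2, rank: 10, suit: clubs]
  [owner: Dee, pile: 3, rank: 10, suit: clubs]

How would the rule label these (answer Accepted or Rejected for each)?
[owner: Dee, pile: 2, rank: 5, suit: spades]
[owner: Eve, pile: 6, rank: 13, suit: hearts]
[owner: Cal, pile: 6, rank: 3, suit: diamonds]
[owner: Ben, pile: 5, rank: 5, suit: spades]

Accepted, Rejected, Accepted, Accepted

Every 'Accepted' example satisfies: suit is not clubs AND rank ≤ 5. None of the 'Rejected' examples do.
Accepted: [owner: Dee, pile: 2, rank: 5, suit: spades], since suit is spades, rank = 5. Rejected: [owner: Eve, pile: 6, rank: 13, suit: hearts], since suit is hearts, rank = 13. Accepted: [owner: Cal, pile: 6, rank: 3, suit: diamonds], since suit is diamonds, rank = 3. Accepted: [owner: Ben, pile: 5, rank: 5, suit: spades], since suit is spades, rank = 5.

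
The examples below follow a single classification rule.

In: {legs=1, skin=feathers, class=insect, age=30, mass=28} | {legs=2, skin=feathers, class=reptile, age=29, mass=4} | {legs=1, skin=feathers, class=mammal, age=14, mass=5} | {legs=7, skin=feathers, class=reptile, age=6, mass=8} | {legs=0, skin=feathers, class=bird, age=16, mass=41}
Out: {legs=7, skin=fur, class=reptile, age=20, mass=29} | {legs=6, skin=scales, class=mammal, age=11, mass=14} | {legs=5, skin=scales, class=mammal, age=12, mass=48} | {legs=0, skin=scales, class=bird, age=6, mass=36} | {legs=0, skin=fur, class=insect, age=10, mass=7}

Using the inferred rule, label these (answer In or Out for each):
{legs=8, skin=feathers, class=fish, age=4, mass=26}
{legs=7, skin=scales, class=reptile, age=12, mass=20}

All 'In' examples share one property — skin is feathers — and every 'Out' example lacks it.
{legs=8, skin=feathers, class=fish, age=4, mass=26} → skin is feathers → In.
{legs=7, skin=scales, class=reptile, age=12, mass=20} → skin is scales → Out.

In, Out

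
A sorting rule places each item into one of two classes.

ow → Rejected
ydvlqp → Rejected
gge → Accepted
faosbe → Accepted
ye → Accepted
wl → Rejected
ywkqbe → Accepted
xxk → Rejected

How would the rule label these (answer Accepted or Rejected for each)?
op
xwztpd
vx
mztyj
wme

Rejected, Rejected, Rejected, Rejected, Accepted

The classifier is using: contains 'e'.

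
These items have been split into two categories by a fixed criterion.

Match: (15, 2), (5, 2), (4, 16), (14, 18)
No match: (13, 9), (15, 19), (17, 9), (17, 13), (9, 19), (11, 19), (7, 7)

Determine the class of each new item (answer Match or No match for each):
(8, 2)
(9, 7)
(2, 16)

Match, No match, Match

The pattern is that an item is 'Match' exactly when: second is even.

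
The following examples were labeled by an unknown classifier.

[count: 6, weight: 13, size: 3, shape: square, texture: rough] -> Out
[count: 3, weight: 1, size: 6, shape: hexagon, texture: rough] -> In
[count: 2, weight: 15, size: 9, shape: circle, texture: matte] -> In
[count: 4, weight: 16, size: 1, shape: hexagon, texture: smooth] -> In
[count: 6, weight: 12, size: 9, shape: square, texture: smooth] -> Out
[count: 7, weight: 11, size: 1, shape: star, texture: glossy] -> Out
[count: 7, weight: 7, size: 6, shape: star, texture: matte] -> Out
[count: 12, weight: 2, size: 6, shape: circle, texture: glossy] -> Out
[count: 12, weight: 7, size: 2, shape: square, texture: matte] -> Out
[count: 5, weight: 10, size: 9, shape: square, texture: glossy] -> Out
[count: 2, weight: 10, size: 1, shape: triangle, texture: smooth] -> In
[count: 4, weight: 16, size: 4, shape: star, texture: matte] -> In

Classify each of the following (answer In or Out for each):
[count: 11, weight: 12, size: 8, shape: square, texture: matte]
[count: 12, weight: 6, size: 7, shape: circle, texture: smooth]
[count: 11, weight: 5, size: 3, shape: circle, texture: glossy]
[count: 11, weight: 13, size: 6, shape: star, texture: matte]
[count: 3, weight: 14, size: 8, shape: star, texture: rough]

Out, Out, Out, Out, In

All 'In' examples share one property — count ≤ 4 — and every 'Out' example lacks it.
[count: 11, weight: 12, size: 8, shape: square, texture: matte]: count = 11 — does not satisfy this, so Out.
[count: 12, weight: 6, size: 7, shape: circle, texture: smooth]: count = 12 — does not satisfy this, so Out.
[count: 11, weight: 5, size: 3, shape: circle, texture: glossy]: count = 11 — does not satisfy this, so Out.
[count: 11, weight: 13, size: 6, shape: star, texture: matte]: count = 11 — does not satisfy this, so Out.
[count: 3, weight: 14, size: 8, shape: star, texture: rough]: count = 3 — satisfies this, so In.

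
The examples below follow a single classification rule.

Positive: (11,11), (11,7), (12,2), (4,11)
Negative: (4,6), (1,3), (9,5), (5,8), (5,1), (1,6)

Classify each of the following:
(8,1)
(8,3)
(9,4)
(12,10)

Negative, Negative, Negative, Positive

'Positive' ⟺ max ≥ 11.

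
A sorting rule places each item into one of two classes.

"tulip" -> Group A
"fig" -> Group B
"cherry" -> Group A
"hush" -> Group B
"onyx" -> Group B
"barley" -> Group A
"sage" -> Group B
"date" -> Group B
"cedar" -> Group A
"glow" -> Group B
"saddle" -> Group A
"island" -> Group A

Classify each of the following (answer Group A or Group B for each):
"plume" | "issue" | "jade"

Group A, Group A, Group B

The classifier is using: length ≥ 5.
"plume": length 5 — meets the rule, so Group A. "issue": length 5 — meets the rule, so Group A. "jade": length 4 — does not pass, so Group B.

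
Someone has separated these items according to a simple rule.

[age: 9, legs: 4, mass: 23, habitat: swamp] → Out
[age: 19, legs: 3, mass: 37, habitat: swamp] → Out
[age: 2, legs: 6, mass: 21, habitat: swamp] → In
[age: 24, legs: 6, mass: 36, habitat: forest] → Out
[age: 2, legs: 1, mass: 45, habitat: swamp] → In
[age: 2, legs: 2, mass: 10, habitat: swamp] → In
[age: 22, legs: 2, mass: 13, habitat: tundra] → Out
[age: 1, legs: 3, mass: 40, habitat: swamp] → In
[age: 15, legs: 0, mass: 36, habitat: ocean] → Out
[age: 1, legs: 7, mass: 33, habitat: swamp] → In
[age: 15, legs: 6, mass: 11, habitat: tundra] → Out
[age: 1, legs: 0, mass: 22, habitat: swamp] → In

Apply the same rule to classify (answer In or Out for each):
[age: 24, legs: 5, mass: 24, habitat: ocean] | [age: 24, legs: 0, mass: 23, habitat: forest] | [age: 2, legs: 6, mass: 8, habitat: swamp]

Every 'In' example satisfies: age ≤ 2. None of the 'Out' examples do.

Out, Out, In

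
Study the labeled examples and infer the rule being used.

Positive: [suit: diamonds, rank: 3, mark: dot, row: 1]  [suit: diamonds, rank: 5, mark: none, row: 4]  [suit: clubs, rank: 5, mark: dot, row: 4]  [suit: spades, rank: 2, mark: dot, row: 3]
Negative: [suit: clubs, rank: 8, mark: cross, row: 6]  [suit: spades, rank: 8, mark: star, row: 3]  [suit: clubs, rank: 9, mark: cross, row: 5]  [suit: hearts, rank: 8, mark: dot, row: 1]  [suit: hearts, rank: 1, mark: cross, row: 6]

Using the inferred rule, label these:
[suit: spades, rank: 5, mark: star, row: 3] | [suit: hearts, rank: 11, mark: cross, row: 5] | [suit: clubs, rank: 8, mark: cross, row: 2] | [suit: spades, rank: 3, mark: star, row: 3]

'Positive' ⟺ row ≤ 4 AND rank ≤ 5.
[suit: spades, rank: 5, mark: star, row: 3]: row = 3, rank = 5, matches → Positive. [suit: hearts, rank: 11, mark: cross, row: 5]: row = 5, rank = 11, does not fit → Negative. [suit: clubs, rank: 8, mark: cross, row: 2]: row = 2, rank = 8, does not fit → Negative. [suit: spades, rank: 3, mark: star, row: 3]: row = 3, rank = 3, matches → Positive.

Positive, Negative, Negative, Positive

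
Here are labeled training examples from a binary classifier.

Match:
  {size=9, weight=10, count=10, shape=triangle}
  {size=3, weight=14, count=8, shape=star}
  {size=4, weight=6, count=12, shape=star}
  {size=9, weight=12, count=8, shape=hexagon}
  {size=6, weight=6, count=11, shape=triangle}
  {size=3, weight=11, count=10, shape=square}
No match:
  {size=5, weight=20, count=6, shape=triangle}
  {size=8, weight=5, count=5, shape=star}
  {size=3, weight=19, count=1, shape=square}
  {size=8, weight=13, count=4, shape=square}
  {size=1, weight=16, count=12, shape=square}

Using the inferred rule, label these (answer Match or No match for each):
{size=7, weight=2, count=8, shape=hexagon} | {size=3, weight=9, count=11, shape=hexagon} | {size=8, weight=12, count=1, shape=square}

The simplest hypothesis consistent with all the labels is: count ≥ 8 AND size ≥ 3.
{size=7, weight=2, count=8, shape=hexagon} — count = 8, size = 7, hence Match.
{size=3, weight=9, count=11, shape=hexagon} — count = 11, size = 3, hence Match.
{size=8, weight=12, count=1, shape=square} — count = 1, size = 8, hence No match.

Match, Match, No match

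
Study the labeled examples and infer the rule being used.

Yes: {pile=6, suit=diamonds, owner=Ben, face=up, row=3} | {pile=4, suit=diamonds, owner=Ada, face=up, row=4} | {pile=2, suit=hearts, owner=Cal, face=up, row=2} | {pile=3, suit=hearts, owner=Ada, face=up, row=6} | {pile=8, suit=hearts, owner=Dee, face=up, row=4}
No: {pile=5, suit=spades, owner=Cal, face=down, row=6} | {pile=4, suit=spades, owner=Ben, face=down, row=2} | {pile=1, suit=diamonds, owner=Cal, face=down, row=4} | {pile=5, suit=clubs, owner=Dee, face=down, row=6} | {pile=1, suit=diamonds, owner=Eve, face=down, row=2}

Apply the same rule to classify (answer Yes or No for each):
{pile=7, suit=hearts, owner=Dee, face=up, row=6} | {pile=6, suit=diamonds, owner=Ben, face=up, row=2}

The simplest hypothesis consistent with all the labels is: face is up.

Yes, Yes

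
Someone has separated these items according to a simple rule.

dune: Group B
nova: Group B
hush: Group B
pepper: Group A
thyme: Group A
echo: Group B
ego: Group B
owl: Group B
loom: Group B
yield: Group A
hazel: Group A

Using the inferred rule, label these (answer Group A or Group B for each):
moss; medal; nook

The rule appears to be: length ≥ 5.
Group B: moss, since length 4. Group A: medal, since length 5. Group B: nook, since length 4.

Group B, Group A, Group B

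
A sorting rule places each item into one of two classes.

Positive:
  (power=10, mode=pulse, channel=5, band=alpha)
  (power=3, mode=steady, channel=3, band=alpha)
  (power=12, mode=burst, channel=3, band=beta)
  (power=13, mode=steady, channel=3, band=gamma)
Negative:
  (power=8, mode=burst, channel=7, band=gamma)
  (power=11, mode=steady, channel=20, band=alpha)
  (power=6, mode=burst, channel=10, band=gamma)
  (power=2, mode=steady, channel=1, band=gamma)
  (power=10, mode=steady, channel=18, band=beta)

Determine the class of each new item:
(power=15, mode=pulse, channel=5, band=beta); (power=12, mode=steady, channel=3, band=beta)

A rule that fits every label: channel ≤ 5 AND power ≥ 3 — true of each 'Positive' example, false of each 'Negative' one.
(power=15, mode=pulse, channel=5, band=beta): channel = 5, power = 15, satisfies this → Positive.
(power=12, mode=steady, channel=3, band=beta): channel = 3, power = 12, satisfies this → Positive.

Positive, Positive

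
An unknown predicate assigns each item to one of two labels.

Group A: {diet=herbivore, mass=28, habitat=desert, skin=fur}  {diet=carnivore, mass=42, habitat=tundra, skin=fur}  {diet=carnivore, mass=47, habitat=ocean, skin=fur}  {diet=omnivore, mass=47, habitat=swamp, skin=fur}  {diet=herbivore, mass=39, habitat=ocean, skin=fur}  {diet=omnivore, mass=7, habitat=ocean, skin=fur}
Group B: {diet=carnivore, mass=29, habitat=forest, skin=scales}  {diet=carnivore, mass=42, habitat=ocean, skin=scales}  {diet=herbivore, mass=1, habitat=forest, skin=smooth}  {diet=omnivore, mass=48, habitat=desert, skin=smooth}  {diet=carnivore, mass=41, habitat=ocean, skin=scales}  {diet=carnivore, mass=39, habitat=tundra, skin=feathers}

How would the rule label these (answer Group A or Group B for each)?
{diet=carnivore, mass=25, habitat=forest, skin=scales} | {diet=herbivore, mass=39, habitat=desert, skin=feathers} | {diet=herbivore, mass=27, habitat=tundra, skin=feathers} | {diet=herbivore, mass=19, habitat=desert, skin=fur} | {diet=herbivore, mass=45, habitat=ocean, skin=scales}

Group B, Group B, Group B, Group A, Group B

One predicate separates the groups cleanly: skin is fur.
{diet=carnivore, mass=25, habitat=forest, skin=scales} — skin is scales, hence Group B. {diet=herbivore, mass=39, habitat=desert, skin=feathers} — skin is feathers, hence Group B. {diet=herbivore, mass=27, habitat=tundra, skin=feathers} — skin is feathers, hence Group B. {diet=herbivore, mass=19, habitat=desert, skin=fur} — skin is fur, hence Group A. {diet=herbivore, mass=45, habitat=ocean, skin=scales} — skin is scales, hence Group B.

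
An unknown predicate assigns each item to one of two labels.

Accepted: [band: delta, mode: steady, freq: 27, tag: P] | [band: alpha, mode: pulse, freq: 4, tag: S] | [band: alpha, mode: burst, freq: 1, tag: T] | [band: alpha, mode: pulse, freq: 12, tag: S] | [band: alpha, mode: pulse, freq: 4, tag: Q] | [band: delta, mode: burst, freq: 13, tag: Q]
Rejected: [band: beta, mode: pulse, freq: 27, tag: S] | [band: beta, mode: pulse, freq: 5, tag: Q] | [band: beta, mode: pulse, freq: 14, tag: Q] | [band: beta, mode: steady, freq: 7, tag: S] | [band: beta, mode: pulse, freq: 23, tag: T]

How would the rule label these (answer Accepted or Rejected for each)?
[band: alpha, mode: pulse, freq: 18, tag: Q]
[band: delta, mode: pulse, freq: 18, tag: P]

Accepted, Accepted

Comparing the two groups points to one rule — band is not beta.
[band: alpha, mode: pulse, freq: 18, tag: Q] → band is alpha → Accepted. [band: delta, mode: pulse, freq: 18, tag: P] → band is delta → Accepted.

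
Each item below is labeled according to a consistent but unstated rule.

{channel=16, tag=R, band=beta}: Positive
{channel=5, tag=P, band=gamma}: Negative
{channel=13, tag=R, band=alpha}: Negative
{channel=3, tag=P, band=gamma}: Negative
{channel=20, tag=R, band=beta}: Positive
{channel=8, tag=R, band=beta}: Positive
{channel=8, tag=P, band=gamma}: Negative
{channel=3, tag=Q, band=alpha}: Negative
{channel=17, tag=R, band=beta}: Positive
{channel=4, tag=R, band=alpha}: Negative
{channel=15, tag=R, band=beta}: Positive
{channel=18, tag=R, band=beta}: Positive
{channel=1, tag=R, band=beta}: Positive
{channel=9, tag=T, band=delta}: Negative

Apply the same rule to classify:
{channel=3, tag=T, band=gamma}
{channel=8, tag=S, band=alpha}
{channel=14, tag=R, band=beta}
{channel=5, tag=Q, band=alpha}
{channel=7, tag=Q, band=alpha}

Negative, Negative, Positive, Negative, Negative

A rule that fits every label: band is beta — true of each 'Positive' example, false of each 'Negative' one.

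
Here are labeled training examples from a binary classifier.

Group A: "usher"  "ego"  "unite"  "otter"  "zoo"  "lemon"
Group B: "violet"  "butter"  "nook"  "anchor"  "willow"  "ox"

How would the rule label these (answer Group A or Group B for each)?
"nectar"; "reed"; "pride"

Group B, Group B, Group A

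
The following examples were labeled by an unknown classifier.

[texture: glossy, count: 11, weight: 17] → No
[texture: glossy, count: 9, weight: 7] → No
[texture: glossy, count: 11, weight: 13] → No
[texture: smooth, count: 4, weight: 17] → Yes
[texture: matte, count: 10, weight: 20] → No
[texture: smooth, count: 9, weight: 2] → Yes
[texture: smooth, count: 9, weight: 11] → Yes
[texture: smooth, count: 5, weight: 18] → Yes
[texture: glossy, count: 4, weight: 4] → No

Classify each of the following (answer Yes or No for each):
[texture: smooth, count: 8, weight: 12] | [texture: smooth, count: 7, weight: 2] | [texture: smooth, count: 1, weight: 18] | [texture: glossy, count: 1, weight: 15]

'Yes' ⟺ texture is smooth.
[texture: smooth, count: 8, weight: 12]: texture is smooth — passes, so Yes.
[texture: smooth, count: 7, weight: 2]: texture is smooth — passes, so Yes.
[texture: smooth, count: 1, weight: 18]: texture is smooth — passes, so Yes.
[texture: glossy, count: 1, weight: 15]: texture is glossy — fails the rule, so No.

Yes, Yes, Yes, No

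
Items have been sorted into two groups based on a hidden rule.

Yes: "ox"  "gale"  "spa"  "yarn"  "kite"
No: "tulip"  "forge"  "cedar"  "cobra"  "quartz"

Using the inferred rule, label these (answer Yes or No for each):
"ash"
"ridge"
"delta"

Yes, No, No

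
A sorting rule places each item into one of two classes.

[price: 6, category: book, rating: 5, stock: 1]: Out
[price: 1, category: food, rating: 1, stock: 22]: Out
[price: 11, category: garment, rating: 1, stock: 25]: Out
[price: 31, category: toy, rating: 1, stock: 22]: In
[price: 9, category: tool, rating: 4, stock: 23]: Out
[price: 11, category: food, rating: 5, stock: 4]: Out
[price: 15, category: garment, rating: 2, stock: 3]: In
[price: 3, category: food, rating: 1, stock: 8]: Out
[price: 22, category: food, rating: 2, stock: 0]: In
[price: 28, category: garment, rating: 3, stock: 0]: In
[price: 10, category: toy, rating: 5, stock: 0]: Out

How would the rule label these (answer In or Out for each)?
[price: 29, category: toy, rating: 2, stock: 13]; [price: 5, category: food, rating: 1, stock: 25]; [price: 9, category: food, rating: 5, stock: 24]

In, Out, Out

The distinguishing property — price ≥ 15 — holds for all the 'In' cases and none of the 'Out' cases.
[price: 29, category: toy, rating: 2, stock: 13]: price = 29, checks out → In.
[price: 5, category: food, rating: 1, stock: 25]: price = 5, fails the rule → Out.
[price: 9, category: food, rating: 5, stock: 24]: price = 9, fails the rule → Out.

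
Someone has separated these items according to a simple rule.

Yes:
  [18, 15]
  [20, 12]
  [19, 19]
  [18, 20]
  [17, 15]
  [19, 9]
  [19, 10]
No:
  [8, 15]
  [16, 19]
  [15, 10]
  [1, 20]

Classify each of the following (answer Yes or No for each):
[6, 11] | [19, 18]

No, Yes

The distinguishing property — first ≥ 17 — holds for all the 'Yes' cases and none of the 'No' cases.
[6, 11] → first 6 → No.
[19, 18] → first 19 → Yes.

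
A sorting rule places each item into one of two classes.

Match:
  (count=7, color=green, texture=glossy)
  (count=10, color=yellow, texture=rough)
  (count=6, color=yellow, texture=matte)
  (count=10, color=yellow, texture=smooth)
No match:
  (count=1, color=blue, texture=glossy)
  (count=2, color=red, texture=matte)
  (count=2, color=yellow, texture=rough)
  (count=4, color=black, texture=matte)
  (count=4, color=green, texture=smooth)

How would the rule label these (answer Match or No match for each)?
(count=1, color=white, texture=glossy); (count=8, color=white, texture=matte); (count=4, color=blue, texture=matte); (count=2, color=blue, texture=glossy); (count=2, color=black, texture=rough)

All 'Match' examples share one property — count ≥ 6 — and every 'No match' example lacks it.
(count=1, color=white, texture=glossy): count = 1 — doesn't qualify, so No match.
(count=8, color=white, texture=matte): count = 8 — checks out, so Match.
(count=4, color=blue, texture=matte): count = 4 — doesn't qualify, so No match.
(count=2, color=blue, texture=glossy): count = 2 — doesn't qualify, so No match.
(count=2, color=black, texture=rough): count = 2 — doesn't qualify, so No match.

No match, Match, No match, No match, No match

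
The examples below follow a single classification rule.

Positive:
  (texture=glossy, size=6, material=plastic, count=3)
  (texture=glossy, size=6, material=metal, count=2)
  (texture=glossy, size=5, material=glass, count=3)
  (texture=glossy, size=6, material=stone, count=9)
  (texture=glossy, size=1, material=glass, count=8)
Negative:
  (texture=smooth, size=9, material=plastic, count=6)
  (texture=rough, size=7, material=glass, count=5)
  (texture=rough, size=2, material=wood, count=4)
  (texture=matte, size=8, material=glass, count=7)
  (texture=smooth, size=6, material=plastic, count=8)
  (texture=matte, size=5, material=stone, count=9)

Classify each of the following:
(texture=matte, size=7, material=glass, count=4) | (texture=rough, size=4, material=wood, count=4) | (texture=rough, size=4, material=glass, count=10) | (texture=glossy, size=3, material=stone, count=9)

Negative, Negative, Negative, Positive

The common property of the 'Positive' items is: texture is glossy. No 'Negative' item has it.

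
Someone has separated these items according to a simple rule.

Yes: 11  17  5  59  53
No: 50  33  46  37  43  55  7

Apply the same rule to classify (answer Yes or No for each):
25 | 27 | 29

A rule that fits every label: ≡ 5 (mod 6) — true of each 'Yes' example, false of each 'No' one.
25: No (25 mod 6 = 1). 27: No (27 mod 6 = 3). 29: Yes (29 mod 6 = 5).

No, No, Yes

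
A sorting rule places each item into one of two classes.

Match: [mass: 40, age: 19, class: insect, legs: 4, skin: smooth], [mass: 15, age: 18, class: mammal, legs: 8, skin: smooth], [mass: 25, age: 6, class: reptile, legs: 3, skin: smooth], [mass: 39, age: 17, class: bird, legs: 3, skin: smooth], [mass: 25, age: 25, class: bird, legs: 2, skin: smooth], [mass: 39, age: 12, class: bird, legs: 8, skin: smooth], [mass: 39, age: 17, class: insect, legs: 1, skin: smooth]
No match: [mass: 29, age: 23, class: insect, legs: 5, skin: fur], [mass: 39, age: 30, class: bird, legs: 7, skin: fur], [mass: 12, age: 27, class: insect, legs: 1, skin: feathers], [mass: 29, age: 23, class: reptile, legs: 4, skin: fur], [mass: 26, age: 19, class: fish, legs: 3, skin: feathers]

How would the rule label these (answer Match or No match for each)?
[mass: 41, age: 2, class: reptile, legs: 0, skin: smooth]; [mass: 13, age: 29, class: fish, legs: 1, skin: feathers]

The distinguishing property — skin is smooth — holds for all the 'Match' cases and none of the 'No match' cases.

Match, No match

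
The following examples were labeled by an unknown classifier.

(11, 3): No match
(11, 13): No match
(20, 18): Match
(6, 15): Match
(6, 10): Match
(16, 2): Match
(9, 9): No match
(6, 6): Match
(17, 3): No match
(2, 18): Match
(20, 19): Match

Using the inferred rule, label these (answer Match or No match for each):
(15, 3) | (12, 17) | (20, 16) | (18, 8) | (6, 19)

The rule appears to be: first is even.

No match, Match, Match, Match, Match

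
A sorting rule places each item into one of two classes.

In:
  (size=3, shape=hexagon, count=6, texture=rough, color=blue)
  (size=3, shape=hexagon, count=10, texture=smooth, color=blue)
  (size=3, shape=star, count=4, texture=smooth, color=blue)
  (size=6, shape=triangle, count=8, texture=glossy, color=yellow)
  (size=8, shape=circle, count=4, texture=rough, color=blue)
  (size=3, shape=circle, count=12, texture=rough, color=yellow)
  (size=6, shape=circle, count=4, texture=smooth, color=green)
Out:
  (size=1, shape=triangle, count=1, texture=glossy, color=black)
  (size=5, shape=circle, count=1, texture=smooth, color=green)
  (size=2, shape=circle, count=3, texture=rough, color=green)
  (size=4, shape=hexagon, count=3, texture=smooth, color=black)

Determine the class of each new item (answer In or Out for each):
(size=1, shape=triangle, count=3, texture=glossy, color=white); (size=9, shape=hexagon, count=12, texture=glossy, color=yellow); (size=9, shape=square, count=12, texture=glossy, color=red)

Out, In, In

The simplest hypothesis consistent with all the labels is: count ≥ 4.
(size=1, shape=triangle, count=3, texture=glossy, color=white) — count = 3, hence Out.
(size=9, shape=hexagon, count=12, texture=glossy, color=yellow) — count = 12, hence In.
(size=9, shape=square, count=12, texture=glossy, color=red) — count = 12, hence In.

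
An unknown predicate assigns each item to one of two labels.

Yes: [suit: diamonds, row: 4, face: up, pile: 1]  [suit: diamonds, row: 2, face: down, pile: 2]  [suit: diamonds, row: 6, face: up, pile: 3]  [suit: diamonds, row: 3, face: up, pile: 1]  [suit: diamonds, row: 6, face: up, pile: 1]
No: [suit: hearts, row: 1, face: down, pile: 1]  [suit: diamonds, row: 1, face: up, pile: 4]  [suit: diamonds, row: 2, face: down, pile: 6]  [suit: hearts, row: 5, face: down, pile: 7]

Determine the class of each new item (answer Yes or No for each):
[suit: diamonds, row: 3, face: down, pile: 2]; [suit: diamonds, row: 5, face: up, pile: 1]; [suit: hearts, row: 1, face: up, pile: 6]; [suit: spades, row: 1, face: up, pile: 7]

The simplest hypothesis consistent with all the labels is: suit is diamonds AND pile ≤ 3.
[suit: diamonds, row: 3, face: down, pile: 2]: suit is diamonds, pile = 2 — satisfies this, so Yes. [suit: diamonds, row: 5, face: up, pile: 1]: suit is diamonds, pile = 1 — satisfies this, so Yes. [suit: hearts, row: 1, face: up, pile: 6]: suit is hearts, pile = 6 — fails this test, so No. [suit: spades, row: 1, face: up, pile: 7]: suit is spades, pile = 7 — fails this test, so No.

Yes, Yes, No, No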